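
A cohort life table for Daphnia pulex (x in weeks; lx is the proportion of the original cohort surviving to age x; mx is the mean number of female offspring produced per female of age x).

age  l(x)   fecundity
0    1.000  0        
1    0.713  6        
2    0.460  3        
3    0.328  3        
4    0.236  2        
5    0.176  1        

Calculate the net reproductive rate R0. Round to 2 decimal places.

lx·mx by age: 0, 4.278, 1.38, 0.984, 0.472, 0.176
R0 = Σ lx·mx = 7.29 → 7.29

7.29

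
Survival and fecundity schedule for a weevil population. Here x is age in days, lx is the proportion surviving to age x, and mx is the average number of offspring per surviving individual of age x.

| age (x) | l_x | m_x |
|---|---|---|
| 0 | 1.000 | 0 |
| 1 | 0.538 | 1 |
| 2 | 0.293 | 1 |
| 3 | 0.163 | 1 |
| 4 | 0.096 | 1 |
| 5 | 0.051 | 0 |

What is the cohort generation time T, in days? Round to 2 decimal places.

1.83

lx·mx: 0, 0.538, 0.293, 0.163, 0.096, 0 → R0 = 1.09
x·lx·mx: 0, 0.538, 0.586, 0.489, 0.384, 0 → Σ = 1.997
T = 1.997 / 1.09 = 1.83211… → 1.83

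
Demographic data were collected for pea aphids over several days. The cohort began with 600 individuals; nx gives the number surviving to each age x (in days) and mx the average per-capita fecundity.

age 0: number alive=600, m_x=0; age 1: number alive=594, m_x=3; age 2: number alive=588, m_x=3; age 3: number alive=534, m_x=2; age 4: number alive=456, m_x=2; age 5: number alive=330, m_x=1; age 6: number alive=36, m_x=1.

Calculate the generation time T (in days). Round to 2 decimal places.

lx = nx/n0 = nx/600: 1, 0.99, 0.98, 0.89, 0.76, 0.55, 0.06
lx·mx: 0, 2.97, 2.94, 1.78, 1.52, 0.55, 0.06 → R0 = 9.82
x·lx·mx: 0, 2.97, 5.88, 5.34, 6.08, 2.75, 0.36 → Σ = 23.38
T = 23.38 / 9.82 = 2.380855… → 2.38

2.38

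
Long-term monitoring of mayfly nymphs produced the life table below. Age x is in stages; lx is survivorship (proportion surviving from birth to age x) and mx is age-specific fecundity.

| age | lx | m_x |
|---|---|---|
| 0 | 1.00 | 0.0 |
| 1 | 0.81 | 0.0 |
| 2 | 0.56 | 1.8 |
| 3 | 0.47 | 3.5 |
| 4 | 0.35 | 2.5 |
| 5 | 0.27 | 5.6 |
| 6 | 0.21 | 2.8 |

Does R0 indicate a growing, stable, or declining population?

R0 = Σ lx·mx = 0 + 0 + 1.008 + 1.645 + 0.875 + 1.512 + 0.588 = 5.628
R0 > 1, so the population is growing.

growing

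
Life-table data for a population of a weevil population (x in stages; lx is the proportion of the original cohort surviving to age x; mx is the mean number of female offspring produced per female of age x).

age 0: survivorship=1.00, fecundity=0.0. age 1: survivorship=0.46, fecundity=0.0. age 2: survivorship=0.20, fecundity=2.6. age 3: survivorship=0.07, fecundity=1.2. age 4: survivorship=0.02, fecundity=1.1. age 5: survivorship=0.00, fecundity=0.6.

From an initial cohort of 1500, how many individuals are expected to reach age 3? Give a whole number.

105

Expected survivors = N0 · l_3 = 1500 × 0.07 = 105 → 105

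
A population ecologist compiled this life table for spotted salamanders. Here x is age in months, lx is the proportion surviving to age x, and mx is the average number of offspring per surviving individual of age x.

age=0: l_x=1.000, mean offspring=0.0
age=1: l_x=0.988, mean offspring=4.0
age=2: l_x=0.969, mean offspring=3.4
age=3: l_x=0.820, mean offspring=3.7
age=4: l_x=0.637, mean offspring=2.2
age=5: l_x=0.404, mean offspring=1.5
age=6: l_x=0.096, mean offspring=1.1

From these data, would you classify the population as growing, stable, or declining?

growing

R0 = Σ lx·mx = 0 + 3.952 + 3.2946 + 3.034 + 1.4014 + 0.606 + 0.1056 = 12.3936
R0 > 1, so the population is growing.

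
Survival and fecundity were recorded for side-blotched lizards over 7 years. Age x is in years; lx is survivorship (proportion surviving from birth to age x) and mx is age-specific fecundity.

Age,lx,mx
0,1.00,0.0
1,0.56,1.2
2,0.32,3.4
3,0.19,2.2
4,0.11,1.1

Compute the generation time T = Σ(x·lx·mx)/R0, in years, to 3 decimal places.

1.995

lx·mx: 0, 0.672, 1.088, 0.418, 0.121 → R0 = 2.299
x·lx·mx: 0, 0.672, 2.176, 1.254, 0.484 → Σ = 4.586
T = 4.586 / 2.299 = 1.99478… → 1.995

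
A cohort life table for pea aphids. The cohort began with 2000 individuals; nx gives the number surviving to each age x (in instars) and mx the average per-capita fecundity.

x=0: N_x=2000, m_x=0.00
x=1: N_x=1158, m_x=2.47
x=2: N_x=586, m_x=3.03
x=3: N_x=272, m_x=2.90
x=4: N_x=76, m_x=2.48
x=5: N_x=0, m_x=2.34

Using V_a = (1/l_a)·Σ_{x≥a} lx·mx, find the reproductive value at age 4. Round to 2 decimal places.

lx = nx/n0 = nx/2000: 1, 0.579, 0.293, 0.136, 0.038, 0
lx·mx for x ≥ 4: 0.09424, 0 → sum = 0.09424
V_4 = 0.09424 / l_4 = 0.09424 / 0.038 = 2.48 → 2.48

2.48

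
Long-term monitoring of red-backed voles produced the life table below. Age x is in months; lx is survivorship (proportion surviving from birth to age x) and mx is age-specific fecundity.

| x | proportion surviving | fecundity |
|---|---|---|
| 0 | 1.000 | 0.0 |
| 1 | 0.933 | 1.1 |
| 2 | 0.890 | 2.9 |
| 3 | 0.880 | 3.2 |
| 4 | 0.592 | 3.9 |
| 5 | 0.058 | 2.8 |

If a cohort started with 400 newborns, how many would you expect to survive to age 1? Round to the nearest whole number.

Expected survivors = N0 · l_1 = 400 × 0.933 = 373.2 → 373

373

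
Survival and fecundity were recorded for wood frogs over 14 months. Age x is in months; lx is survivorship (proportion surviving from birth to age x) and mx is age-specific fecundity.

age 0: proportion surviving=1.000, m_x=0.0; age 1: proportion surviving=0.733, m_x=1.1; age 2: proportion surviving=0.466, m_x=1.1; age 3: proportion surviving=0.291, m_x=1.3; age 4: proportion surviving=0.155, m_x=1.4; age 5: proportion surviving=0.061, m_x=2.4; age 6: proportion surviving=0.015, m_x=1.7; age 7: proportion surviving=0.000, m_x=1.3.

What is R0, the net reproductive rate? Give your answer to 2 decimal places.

lx·mx by age: 0, 0.8063, 0.5126, 0.3783, 0.217, 0.1464, 0.0255, 0
R0 = Σ lx·mx = 2.0861 → 2.09

2.09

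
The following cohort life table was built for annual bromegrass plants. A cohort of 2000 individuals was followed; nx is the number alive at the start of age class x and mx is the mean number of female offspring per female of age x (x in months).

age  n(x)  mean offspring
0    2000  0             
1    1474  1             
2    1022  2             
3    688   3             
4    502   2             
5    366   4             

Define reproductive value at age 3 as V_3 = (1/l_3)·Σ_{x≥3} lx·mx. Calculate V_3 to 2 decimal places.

6.59

lx = nx/n0 = nx/2000: 1, 0.737, 0.511, 0.344, 0.251, 0.183
lx·mx for x ≥ 3: 1.032, 0.502, 0.732 → sum = 2.266
V_3 = 2.266 / l_3 = 2.266 / 0.344 = 6.587209… → 6.59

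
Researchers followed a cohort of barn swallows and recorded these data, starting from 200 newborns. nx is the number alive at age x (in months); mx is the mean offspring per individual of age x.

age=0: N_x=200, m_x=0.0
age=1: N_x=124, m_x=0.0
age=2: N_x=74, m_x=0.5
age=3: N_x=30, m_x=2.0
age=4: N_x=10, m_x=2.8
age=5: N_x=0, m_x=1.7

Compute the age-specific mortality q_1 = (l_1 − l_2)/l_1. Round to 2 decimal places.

lx = nx/n0 = nx/200: 1, 0.62, 0.37, 0.15, 0.05, 0
q_1 = (l_1 − l_2) / l_1 = (0.62 − 0.37) / 0.62
     = 0.25 / 0.62 = 0.403226… → 0.40

0.40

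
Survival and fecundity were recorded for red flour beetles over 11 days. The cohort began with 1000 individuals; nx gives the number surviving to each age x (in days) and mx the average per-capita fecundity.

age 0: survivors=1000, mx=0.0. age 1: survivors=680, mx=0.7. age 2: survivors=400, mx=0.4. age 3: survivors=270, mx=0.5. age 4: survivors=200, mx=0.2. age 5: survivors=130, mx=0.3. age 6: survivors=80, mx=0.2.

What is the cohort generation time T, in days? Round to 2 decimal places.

1.91

lx = nx/n0 = nx/1000: 1, 0.68, 0.4, 0.27, 0.2, 0.13, 0.08
lx·mx: 0, 0.476, 0.16, 0.135, 0.04, 0.039, 0.016 → R0 = 0.866
x·lx·mx: 0, 0.476, 0.32, 0.405, 0.16, 0.195, 0.096 → Σ = 1.652
T = 1.652 / 0.866 = 1.907621… → 1.91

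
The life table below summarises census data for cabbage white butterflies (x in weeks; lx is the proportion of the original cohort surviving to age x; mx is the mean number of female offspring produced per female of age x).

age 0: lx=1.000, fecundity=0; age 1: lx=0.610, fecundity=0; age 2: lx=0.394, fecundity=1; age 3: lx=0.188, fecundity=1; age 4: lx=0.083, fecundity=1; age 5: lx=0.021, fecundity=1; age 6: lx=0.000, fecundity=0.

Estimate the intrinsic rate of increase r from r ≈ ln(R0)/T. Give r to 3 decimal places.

R0 = Σ lx·mx = 0 + 0 + 0.394 + 0.188 + 0.083 + 0.021 + 0 = 0.686
Σ x·lx·mx = 1.789; T = 1.789/0.686 = 2.60787…
r ≈ ln(R0)/T = ln(0.686)/2.60787… = -0.14452… → -0.145

-0.145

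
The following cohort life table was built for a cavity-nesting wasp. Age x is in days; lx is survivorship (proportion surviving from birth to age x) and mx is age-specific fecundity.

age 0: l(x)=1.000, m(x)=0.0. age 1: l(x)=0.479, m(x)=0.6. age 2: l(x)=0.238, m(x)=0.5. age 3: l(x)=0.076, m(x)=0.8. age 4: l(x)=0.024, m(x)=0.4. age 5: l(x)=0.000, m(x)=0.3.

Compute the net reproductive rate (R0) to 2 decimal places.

0.48

lx·mx by age: 0, 0.2874, 0.119, 0.0608, 0.0096, 0
R0 = Σ lx·mx = 0.4768 → 0.48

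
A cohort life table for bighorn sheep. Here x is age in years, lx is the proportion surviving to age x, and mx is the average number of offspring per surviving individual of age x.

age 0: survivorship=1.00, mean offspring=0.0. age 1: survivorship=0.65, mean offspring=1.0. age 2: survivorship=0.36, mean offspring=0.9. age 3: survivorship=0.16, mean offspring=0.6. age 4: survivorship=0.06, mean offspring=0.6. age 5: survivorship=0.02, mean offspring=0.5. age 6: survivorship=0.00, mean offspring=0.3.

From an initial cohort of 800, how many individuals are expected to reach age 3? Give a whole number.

128

Expected survivors = N0 · l_3 = 800 × 0.16 = 128 → 128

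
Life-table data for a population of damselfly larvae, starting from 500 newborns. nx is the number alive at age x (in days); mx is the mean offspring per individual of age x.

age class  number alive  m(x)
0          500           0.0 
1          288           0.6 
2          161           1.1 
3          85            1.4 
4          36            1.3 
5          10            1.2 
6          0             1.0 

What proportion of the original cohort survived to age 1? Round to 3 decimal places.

l_1 = n_1/n_0 = 288/500 = 0.576 → 0.576

0.576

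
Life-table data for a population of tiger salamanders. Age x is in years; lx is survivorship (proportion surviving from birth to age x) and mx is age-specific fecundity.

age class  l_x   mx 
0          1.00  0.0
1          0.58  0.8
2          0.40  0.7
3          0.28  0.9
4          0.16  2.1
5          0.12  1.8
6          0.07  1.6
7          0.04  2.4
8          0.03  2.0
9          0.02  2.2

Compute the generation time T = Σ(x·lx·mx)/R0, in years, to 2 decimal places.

lx·mx: 0, 0.464, 0.28, 0.252, 0.336, 0.216, 0.112, 0.096, 0.06, 0.044 → R0 = 1.86
x·lx·mx: 0, 0.464, 0.56, 0.756, 1.344, 1.08, 0.672, 0.672, 0.48, 0.396 → Σ = 6.424
T = 6.424 / 1.86 = 3.453763… → 3.45

3.45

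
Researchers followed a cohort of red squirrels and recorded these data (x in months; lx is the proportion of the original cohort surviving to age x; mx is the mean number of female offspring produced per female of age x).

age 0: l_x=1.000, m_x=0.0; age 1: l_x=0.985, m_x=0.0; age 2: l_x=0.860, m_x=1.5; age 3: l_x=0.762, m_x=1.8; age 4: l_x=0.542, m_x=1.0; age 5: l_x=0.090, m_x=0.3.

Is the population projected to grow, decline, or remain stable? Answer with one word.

R0 = Σ lx·mx = 0 + 0 + 1.29 + 1.3716 + 0.542 + 0.027 = 3.2306
R0 > 1, so the population is growing.

growing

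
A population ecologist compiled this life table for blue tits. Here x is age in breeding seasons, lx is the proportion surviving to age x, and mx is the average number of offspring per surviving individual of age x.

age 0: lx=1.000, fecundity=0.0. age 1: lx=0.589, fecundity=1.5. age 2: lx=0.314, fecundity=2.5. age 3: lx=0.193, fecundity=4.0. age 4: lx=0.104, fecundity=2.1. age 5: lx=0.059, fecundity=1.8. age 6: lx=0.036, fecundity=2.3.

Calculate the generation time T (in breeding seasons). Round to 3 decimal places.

2.342

lx·mx: 0, 0.8835, 0.785, 0.772, 0.2184, 0.1062, 0.0828 → R0 = 2.8479
x·lx·mx: 0, 0.8835, 1.57, 2.316, 0.8736, 0.531, 0.4968 → Σ = 6.6709
T = 6.6709 / 2.8479 = 2.342393… → 2.342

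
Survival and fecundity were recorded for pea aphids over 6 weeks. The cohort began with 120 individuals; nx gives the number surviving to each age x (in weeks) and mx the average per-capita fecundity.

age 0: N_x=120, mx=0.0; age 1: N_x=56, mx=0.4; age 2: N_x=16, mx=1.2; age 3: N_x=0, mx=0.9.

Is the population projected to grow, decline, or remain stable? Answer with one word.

lx = nx/n0 = nx/120: 1, 0.46667…, 0.13333…, 0
R0 = Σ lx·mx = 0 + 0.186667… + 0.16… + 0 = 0.346667…
R0 < 1, so the population is declining.

declining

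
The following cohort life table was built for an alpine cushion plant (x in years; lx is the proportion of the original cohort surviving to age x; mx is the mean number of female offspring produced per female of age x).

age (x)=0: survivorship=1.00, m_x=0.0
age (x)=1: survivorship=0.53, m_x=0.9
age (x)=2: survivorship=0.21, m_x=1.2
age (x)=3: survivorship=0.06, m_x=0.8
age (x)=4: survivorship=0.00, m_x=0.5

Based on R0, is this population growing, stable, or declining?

R0 = Σ lx·mx = 0 + 0.477 + 0.252 + 0.048 + 0 = 0.777
R0 < 1, so the population is declining.

declining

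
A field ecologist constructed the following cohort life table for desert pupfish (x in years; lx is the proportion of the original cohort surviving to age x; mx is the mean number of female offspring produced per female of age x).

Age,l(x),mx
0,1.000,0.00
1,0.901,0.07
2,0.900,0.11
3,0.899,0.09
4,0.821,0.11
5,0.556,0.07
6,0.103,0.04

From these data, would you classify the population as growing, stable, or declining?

declining

R0 = Σ lx·mx = 0 + 0.06307 + 0.099 + 0.08091 + 0.09031 + 0.03892 + 0.00412 = 0.37633
R0 < 1, so the population is declining.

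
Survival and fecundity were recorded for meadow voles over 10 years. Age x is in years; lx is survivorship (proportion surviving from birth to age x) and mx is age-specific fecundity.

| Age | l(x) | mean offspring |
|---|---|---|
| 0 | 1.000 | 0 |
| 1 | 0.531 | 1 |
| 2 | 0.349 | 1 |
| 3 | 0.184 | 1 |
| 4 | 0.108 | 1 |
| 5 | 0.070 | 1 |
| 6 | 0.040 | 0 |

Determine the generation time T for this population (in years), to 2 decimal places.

2.06

lx·mx: 0, 0.531, 0.349, 0.184, 0.108, 0.07, 0 → R0 = 1.242
x·lx·mx: 0, 0.531, 0.698, 0.552, 0.432, 0.35, 0 → Σ = 2.563
T = 2.563 / 1.242 = 2.063607… → 2.06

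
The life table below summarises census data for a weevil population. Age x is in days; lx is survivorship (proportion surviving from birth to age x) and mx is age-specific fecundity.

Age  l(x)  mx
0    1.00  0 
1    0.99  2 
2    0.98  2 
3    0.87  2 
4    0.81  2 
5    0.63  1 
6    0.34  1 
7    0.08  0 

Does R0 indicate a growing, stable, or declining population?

R0 = Σ lx·mx = 0 + 1.98 + 1.96 + 1.74 + 1.62 + 0.63 + 0.34 + 0 = 8.27
R0 > 1, so the population is growing.

growing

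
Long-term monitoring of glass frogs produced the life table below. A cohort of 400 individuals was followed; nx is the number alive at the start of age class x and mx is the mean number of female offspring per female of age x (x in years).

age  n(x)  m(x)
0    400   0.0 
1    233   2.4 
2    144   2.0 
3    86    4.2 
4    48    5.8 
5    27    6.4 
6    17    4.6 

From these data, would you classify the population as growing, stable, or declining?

growing

lx = nx/n0 = nx/400: 1, 0.5825, 0.36, 0.215, 0.12, 0.0675, 0.0425
R0 = Σ lx·mx = 0 + 1.398 + 0.72 + 0.903 + 0.696 + 0.432 + 0.1955 = 4.3445
R0 > 1, so the population is growing.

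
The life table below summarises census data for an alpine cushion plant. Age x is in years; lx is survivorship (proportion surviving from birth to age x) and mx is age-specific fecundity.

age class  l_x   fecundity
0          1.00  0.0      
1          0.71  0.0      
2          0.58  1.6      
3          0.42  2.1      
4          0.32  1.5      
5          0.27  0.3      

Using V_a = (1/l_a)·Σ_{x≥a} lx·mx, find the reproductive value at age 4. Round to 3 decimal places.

1.753

lx·mx for x ≥ 4: 0.48, 0.081 → sum = 0.561
V_4 = 0.561 / l_4 = 0.561 / 0.32 = 1.753125 → 1.753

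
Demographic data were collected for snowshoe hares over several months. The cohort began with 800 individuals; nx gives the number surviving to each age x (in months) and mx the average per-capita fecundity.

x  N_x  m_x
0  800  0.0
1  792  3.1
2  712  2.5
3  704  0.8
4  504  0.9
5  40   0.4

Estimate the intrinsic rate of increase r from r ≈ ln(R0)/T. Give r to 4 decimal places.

lx = nx/n0 = nx/800: 1, 0.99, 0.89, 0.88, 0.63, 0.05
R0 = Σ lx·mx = 0 + 3.069 + 2.225 + 0.704 + 0.567 + 0.02 = 6.585
Σ x·lx·mx = 11.999; T = 11.999/6.585 = 1.82217…
r ≈ ln(R0)/T = ln(6.585)/1.82217… = 1.034367… → 1.0344

1.0344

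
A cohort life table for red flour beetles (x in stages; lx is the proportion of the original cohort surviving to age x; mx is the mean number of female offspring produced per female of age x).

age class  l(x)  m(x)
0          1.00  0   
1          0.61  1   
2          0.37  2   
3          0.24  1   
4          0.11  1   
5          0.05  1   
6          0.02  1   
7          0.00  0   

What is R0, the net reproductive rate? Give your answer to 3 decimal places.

1.770

lx·mx by age: 0, 0.61, 0.74, 0.24, 0.11, 0.05, 0.02, 0
R0 = Σ lx·mx = 1.77 → 1.770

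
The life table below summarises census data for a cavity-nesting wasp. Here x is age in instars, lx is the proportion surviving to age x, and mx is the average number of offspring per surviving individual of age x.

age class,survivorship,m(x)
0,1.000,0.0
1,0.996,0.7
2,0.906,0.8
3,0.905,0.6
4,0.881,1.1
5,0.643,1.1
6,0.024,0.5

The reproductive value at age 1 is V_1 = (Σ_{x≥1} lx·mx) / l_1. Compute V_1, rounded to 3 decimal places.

3.668

lx·mx for x ≥ 1: 0.6972, 0.7248, 0.543, 0.9691, 0.7073, 0.012 → sum = 3.6534
V_1 = 3.6534 / l_1 = 3.6534 / 0.996 = 3.668072… → 3.668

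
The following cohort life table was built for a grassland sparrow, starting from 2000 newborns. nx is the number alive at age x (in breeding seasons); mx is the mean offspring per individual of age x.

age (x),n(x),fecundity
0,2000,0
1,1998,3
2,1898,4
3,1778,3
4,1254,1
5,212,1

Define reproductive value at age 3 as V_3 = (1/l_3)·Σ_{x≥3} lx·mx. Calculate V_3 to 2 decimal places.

3.82

lx = nx/n0 = nx/2000: 1, 0.999, 0.949, 0.889, 0.627, 0.106
lx·mx for x ≥ 3: 2.667, 0.627, 0.106 → sum = 3.4
V_3 = 3.4 / l_3 = 3.4 / 0.889 = 3.824522… → 3.82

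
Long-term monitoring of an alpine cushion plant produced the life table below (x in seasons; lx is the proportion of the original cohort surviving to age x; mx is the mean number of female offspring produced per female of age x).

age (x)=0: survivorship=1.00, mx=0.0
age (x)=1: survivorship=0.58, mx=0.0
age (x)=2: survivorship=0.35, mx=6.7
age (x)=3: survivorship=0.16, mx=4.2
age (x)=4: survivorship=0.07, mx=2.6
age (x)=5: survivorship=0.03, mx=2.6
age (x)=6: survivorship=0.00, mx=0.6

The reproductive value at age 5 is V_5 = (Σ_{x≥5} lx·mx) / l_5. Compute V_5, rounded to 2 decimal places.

2.60

lx·mx for x ≥ 5: 0.078, 0 → sum = 0.078
V_5 = 0.078 / l_5 = 0.078 / 0.03 = 2.6 → 2.60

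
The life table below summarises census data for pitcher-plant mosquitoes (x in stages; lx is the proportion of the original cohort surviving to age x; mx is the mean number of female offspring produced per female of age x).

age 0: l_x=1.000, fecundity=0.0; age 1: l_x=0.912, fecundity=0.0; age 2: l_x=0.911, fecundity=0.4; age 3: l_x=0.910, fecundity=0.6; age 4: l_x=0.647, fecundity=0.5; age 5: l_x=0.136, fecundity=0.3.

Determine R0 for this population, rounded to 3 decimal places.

lx·mx by age: 0, 0, 0.3644, 0.546, 0.3235, 0.0408
R0 = Σ lx·mx = 1.2747 → 1.275

1.275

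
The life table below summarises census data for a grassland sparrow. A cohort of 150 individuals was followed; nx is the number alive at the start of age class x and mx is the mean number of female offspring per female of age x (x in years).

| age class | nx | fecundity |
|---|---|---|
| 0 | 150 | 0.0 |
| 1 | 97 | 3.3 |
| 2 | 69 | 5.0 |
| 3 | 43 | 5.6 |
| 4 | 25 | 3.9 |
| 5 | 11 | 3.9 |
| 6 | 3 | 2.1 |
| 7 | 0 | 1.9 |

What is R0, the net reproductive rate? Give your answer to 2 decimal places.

7.02

lx = nx/n0 = nx/150: 1, 0.64667…, 0.46, 0.28667…, 0.16667…, 0.07333…, 0.02, 0
lx·mx by age: 0, 2.134…, 2.3, 1.605333…, 0.65…, 0.286…, 0.042, 0
R0 = Σ lx·mx = 7.017333… → 7.02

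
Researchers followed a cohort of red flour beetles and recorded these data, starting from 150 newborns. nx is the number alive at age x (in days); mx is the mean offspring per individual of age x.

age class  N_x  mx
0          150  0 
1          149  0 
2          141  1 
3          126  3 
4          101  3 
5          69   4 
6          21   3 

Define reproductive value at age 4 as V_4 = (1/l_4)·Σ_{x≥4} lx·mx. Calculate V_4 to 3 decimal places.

6.356

lx = nx/n0 = nx/150: 1, 0.99333…, 0.94, 0.84, 0.67333…, 0.46, 0.14
lx·mx for x ≥ 4: 2.02…, 1.84, 0.42 → sum = 4.28…
V_4 = 4.28… / l_4 = 4.28… / 0.673333… = 6.356436… → 6.356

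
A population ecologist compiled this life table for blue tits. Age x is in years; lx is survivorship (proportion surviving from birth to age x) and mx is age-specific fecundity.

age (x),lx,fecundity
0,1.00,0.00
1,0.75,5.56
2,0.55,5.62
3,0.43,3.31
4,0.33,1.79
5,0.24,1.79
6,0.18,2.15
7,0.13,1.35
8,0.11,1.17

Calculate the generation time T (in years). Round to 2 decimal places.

2.28

lx·mx: 0, 4.17, 3.091, 1.4233, 0.5907, 0.4296, 0.387, 0.1755, 0.1287 → R0 = 10.3958
x·lx·mx: 0, 4.17, 6.182, 4.2699, 2.3628, 2.148, 2.322, 1.2285, 1.0296 → Σ = 23.7128
T = 23.7128 / 10.3958 = 2.280998… → 2.28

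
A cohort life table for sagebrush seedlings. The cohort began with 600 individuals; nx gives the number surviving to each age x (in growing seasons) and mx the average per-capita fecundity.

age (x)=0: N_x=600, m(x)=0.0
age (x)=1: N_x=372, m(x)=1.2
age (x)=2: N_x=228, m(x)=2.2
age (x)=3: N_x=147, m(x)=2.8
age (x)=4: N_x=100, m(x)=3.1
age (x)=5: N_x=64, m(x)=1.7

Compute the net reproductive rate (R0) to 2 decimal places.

2.96

lx = nx/n0 = nx/600: 1, 0.62, 0.38, 0.245, 0.16667…, 0.10667…
lx·mx by age: 0, 0.744, 0.836, 0.686, 0.516667…, 0.181333…
R0 = Σ lx·mx = 2.964… → 2.96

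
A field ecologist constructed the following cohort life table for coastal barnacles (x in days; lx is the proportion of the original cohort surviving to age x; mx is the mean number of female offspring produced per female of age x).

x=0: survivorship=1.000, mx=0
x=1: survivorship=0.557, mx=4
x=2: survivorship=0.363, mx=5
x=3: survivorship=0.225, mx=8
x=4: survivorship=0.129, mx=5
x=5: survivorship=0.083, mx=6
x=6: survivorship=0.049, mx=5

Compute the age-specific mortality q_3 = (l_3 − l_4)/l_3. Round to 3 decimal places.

0.427

q_3 = (l_3 − l_4) / l_3 = (0.225 − 0.129) / 0.225
     = 0.096 / 0.225 = 0.426667… → 0.427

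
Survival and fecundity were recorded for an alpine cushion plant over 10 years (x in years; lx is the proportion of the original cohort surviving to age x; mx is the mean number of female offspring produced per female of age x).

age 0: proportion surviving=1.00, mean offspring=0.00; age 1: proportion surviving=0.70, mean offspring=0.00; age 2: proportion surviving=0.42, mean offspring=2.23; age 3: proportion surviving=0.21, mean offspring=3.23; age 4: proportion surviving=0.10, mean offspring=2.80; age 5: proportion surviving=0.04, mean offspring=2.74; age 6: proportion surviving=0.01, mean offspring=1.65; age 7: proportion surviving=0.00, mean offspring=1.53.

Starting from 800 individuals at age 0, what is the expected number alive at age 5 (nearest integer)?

Expected survivors = N0 · l_5 = 800 × 0.04 = 32 → 32

32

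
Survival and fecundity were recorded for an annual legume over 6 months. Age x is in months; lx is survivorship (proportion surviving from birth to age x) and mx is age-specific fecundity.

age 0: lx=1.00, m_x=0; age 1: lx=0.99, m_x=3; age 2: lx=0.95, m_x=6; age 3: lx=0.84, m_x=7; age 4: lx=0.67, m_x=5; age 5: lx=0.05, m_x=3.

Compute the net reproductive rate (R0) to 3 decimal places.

18.050

lx·mx by age: 0, 2.97, 5.7, 5.88, 3.35, 0.15
R0 = Σ lx·mx = 18.05 → 18.050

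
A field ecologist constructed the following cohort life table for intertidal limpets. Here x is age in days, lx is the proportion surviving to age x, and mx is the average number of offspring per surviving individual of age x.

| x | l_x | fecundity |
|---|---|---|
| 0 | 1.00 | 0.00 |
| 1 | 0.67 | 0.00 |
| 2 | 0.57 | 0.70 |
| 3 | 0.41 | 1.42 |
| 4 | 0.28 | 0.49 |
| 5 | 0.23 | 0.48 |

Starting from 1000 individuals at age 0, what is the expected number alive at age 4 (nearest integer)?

Expected survivors = N0 · l_4 = 1000 × 0.28 = 280 → 280

280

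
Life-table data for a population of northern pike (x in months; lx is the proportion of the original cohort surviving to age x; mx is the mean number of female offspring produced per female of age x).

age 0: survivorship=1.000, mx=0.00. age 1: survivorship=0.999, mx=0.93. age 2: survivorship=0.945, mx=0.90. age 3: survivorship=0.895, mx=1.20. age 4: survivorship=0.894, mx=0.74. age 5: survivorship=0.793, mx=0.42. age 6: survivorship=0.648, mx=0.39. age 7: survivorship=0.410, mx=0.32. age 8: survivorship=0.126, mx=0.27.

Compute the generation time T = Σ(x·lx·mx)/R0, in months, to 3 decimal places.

3.017

lx·mx: 0, 0.92907, 0.8505, 1.074, 0.66156, 0.33306, 0.25272, 0.1312, 0.03402 → R0 = 4.26613
x·lx·mx: 0, 0.92907, 1.701, 3.222, 2.64624, 1.6653, 1.51632, 0.9184, 0.27216 → Σ = 12.87049
T = 12.87049 / 4.26613 = 3.016901… → 3.017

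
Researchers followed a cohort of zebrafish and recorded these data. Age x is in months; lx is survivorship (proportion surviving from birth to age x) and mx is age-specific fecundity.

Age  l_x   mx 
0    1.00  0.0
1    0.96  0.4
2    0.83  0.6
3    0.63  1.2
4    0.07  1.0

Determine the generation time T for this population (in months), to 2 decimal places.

2.30

lx·mx: 0, 0.384, 0.498, 0.756, 0.07 → R0 = 1.708
x·lx·mx: 0, 0.384, 0.996, 2.268, 0.28 → Σ = 3.928
T = 3.928 / 1.708 = 2.299766… → 2.30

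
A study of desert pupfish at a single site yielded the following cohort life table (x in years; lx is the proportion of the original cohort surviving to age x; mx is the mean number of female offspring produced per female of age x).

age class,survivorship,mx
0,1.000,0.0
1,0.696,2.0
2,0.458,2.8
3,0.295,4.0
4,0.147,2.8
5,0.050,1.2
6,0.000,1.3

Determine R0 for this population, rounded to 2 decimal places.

lx·mx by age: 0, 1.392, 1.2824, 1.18, 0.4116, 0.06, 0
R0 = Σ lx·mx = 4.326 → 4.33

4.33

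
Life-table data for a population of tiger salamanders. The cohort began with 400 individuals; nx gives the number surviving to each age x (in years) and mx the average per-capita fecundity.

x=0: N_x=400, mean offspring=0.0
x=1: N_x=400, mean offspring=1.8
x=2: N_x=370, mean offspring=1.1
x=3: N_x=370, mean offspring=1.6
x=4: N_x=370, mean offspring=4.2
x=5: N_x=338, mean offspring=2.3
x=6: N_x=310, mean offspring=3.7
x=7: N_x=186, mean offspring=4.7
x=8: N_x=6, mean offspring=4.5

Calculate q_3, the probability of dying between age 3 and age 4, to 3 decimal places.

lx = nx/n0 = nx/400: 1, 1, 0.925, 0.925, 0.925, 0.845, 0.775, 0.465, 0.015
q_3 = (l_3 − l_4) / l_3 = (0.925 − 0.925) / 0.925
     = 0 / 0.925 = 0 → 0.000

0.000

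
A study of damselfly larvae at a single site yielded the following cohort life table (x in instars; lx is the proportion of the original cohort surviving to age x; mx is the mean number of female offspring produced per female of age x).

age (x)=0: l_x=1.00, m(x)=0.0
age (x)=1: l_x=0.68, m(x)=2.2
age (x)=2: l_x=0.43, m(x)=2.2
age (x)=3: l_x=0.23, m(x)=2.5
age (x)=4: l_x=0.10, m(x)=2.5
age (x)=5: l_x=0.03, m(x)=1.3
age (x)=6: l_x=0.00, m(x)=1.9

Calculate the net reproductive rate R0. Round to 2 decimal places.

3.31

lx·mx by age: 0, 1.496, 0.946, 0.575, 0.25, 0.039, 0
R0 = Σ lx·mx = 3.306 → 3.31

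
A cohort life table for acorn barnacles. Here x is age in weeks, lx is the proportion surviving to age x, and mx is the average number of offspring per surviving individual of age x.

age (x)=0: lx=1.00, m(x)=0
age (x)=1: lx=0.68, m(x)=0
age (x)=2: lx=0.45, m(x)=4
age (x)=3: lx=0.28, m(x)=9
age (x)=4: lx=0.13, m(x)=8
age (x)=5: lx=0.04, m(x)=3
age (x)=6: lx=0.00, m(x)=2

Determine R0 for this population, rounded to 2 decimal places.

lx·mx by age: 0, 0, 1.8, 2.52, 1.04, 0.12, 0
R0 = Σ lx·mx = 5.48 → 5.48

5.48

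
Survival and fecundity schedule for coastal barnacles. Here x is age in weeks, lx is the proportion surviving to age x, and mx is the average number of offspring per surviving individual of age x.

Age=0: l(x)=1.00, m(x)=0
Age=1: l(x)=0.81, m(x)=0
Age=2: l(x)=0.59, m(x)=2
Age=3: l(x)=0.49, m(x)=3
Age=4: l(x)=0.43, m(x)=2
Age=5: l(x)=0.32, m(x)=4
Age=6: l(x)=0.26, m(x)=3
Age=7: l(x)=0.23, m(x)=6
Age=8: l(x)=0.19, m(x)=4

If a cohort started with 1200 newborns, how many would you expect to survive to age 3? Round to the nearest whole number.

588

Expected survivors = N0 · l_3 = 1200 × 0.49 = 588 → 588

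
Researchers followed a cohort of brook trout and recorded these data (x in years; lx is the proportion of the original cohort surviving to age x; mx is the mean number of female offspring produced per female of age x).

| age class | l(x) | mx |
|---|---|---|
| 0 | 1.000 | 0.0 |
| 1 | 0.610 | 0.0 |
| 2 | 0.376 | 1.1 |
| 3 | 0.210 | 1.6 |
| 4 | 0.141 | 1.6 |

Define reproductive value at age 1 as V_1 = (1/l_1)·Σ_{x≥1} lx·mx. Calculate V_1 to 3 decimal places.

1.599

lx·mx for x ≥ 1: 0, 0.4136, 0.336, 0.2256 → sum = 0.9752
V_1 = 0.9752 / l_1 = 0.9752 / 0.61 = 1.598689… → 1.599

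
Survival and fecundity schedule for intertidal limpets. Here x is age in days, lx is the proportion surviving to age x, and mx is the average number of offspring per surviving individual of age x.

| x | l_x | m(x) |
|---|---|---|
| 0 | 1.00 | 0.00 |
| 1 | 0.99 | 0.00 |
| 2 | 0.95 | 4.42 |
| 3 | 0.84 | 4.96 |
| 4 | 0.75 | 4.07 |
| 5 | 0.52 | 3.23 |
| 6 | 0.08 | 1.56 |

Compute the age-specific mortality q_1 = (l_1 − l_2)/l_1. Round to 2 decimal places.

0.04

q_1 = (l_1 − l_2) / l_1 = (0.99 − 0.95) / 0.99
     = 0.04 / 0.99 = 0.040404… → 0.04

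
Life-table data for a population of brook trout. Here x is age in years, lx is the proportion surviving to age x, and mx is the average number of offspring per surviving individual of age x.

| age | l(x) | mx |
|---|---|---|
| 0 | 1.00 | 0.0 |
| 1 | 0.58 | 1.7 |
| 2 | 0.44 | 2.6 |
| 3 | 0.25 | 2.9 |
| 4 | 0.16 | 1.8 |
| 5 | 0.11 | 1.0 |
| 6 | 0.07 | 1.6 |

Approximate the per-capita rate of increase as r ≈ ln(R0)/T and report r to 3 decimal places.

0.522

R0 = Σ lx·mx = 0 + 0.986 + 1.144 + 0.725 + 0.288 + 0.11 + 0.112 = 3.365
Σ x·lx·mx = 7.823; T = 7.823/3.365 = 2.32481…
r ≈ ln(R0)/T = ln(3.365)/2.32481… = 0.52195… → 0.522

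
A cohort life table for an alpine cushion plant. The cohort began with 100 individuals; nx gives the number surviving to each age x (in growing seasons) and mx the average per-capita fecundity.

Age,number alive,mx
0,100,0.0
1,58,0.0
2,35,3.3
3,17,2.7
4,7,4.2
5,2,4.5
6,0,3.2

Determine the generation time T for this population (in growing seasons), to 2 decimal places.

lx = nx/n0 = nx/100: 1, 0.58, 0.35, 0.17, 0.07, 0.02, 0
lx·mx: 0, 0, 1.155, 0.459, 0.294, 0.09, 0 → R0 = 1.998
x·lx·mx: 0, 0, 2.31, 1.377, 1.176, 0.45, 0 → Σ = 5.313
T = 5.313 / 1.998 = 2.659159… → 2.66

2.66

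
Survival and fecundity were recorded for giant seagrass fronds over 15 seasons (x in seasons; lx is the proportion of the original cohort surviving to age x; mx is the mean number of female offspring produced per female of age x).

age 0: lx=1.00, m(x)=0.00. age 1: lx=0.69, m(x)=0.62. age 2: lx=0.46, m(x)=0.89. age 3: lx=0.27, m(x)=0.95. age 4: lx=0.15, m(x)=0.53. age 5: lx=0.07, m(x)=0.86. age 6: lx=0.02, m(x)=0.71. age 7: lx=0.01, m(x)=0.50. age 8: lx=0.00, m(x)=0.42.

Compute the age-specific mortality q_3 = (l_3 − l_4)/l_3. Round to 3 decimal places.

q_3 = (l_3 − l_4) / l_3 = (0.27 − 0.15) / 0.27
     = 0.12 / 0.27 = 0.444444… → 0.444

0.444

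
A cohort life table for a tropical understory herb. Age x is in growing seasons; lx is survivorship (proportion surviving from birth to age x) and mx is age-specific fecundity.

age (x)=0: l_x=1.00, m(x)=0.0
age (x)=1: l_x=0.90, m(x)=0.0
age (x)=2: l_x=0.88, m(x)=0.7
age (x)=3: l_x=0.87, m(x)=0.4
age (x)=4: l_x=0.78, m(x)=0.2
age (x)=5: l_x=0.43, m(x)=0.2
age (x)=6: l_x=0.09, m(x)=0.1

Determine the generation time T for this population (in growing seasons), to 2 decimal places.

2.79

lx·mx: 0, 0, 0.616, 0.348, 0.156, 0.086, 0.009 → R0 = 1.215
x·lx·mx: 0, 0, 1.232, 1.044, 0.624, 0.43, 0.054 → Σ = 3.384
T = 3.384 / 1.215 = 2.785185… → 2.79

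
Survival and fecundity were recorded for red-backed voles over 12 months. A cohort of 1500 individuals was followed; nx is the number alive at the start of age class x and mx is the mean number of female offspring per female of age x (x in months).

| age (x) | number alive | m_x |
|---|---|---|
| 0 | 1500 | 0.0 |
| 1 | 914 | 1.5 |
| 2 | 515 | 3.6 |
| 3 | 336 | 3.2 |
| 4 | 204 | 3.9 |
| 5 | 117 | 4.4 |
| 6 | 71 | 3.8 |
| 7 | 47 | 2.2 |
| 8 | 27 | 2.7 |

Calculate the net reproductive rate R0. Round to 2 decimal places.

4.04

lx = nx/n0 = nx/1500: 1, 0.60933…, 0.34333…, 0.224, 0.136, 0.078, 0.04733…, 0.03133…, 0.018
lx·mx by age: 0, 0.914…, 1.236…, 0.7168, 0.5304, 0.3432, 0.179867…, 0.068933…, 0.0486
R0 = Σ lx·mx = 4.0378… → 4.04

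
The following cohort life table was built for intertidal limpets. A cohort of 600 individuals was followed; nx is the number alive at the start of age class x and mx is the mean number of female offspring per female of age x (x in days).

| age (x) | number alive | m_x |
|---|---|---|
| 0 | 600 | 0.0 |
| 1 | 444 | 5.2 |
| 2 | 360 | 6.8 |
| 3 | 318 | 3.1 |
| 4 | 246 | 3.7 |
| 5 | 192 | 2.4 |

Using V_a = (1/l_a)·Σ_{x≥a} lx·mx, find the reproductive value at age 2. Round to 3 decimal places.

13.347

lx = nx/n0 = nx/600: 1, 0.74, 0.6, 0.53, 0.41, 0.32
lx·mx for x ≥ 2: 4.08, 1.643, 1.517, 0.768 → sum = 8.008
V_2 = 8.008 / l_2 = 8.008 / 0.6 = 13.346667… → 13.347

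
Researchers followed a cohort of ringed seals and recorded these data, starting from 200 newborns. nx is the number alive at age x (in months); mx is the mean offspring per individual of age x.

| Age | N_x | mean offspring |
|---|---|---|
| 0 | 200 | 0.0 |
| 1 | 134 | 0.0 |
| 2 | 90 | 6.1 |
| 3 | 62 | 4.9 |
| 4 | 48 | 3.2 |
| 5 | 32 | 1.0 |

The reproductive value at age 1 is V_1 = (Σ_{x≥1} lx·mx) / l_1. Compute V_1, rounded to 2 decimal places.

lx = nx/n0 = nx/200: 1, 0.67, 0.45, 0.31, 0.24, 0.16
lx·mx for x ≥ 1: 0, 2.745, 1.519, 0.768, 0.16 → sum = 5.192
V_1 = 5.192 / l_1 = 5.192 / 0.67 = 7.749254… → 7.75

7.75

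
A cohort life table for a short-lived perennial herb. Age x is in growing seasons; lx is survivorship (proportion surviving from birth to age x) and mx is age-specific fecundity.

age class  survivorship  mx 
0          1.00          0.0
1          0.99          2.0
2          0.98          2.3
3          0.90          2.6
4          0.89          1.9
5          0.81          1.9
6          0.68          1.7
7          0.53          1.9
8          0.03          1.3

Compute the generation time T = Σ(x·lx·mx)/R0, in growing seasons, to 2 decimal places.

lx·mx: 0, 1.98, 2.254, 2.34, 1.691, 1.539, 1.156, 1.007, 0.039 → R0 = 12.006
x·lx·mx: 0, 1.98, 4.508, 7.02, 6.764, 7.695, 6.936, 7.049, 0.312 → Σ = 42.264
T = 42.264 / 12.006 = 3.52024… → 3.52

3.52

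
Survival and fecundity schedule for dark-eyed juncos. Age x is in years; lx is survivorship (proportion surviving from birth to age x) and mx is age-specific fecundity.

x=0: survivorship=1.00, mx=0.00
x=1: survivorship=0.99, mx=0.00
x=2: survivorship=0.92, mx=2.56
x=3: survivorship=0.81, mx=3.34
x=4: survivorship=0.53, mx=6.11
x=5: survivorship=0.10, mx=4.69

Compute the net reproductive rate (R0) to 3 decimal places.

lx·mx by age: 0, 0, 2.3552, 2.7054, 3.2383, 0.469
R0 = Σ lx·mx = 8.7679 → 8.768

8.768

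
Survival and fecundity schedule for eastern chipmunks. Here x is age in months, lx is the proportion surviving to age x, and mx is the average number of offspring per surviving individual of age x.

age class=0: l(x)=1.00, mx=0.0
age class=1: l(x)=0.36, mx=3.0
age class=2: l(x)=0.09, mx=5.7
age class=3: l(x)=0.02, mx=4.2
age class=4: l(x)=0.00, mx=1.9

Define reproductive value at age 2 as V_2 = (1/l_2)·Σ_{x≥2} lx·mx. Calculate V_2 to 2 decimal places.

lx·mx for x ≥ 2: 0.513, 0.084, 0 → sum = 0.597
V_2 = 0.597 / l_2 = 0.597 / 0.09 = 6.633333… → 6.63

6.63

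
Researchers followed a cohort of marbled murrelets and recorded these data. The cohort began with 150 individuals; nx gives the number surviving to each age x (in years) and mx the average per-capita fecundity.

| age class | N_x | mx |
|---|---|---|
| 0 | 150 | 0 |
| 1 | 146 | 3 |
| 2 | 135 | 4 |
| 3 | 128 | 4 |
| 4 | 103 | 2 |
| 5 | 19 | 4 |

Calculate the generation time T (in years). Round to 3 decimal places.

lx = nx/n0 = nx/150: 1, 0.97333…, 0.9, 0.85333…, 0.68667…, 0.12667…
lx·mx: 0, 2.92…, 3.6, 3.413333…, 1.373333…, 0.506667… → R0 = 11.813333…
x·lx·mx: 0, 2.92…, 7.2, 10.24…, 5.493333…, 2.533333… → Σ = 28.386667…
T = 28.386667… / 11.813333… = 2.402935… → 2.403

2.403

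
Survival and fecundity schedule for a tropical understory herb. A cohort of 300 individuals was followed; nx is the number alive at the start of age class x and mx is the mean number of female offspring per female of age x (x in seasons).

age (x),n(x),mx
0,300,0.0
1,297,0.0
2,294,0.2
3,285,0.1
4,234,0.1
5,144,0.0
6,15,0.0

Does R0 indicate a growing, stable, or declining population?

lx = nx/n0 = nx/300: 1, 0.99, 0.98, 0.95, 0.78, 0.48, 0.05
R0 = Σ lx·mx = 0 + 0 + 0.196 + 0.095 + 0.078 + 0 + 0 = 0.369
R0 < 1, so the population is declining.

declining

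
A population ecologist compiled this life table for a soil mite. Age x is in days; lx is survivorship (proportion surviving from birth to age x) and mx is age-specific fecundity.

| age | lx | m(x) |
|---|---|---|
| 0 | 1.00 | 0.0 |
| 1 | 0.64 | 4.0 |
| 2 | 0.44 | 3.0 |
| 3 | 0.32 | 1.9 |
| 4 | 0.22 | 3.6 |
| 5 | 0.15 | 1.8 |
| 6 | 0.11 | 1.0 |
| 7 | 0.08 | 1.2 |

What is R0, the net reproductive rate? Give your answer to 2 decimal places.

5.76

lx·mx by age: 0, 2.56, 1.32, 0.608, 0.792, 0.27, 0.11, 0.096
R0 = Σ lx·mx = 5.756 → 5.76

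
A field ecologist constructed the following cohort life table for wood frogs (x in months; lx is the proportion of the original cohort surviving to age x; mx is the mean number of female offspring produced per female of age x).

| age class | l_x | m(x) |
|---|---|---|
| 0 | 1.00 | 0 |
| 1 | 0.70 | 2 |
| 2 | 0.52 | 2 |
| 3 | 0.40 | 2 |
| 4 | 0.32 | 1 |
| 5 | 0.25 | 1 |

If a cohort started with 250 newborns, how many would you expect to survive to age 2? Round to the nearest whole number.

130

Expected survivors = N0 · l_2 = 250 × 0.52 = 130 → 130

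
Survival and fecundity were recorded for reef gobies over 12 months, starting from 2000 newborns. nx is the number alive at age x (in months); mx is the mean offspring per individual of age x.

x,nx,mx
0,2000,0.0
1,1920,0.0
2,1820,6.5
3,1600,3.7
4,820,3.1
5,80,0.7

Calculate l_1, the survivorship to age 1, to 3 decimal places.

l_1 = n_1/n_0 = 1920/2000 = 0.96 → 0.960

0.960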